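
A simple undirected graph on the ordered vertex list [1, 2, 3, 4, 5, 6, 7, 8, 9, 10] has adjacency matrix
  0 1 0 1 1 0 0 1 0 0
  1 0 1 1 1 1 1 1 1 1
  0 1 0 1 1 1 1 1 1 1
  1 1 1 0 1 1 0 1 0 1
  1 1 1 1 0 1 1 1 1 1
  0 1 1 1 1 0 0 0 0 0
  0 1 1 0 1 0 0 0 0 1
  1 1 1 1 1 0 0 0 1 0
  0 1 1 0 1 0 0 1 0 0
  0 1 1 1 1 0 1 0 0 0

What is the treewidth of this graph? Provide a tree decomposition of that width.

Treewidth 4.
Bags: B1 = {2, 3, 4, 5, 10}  B2 = {2, 3, 4, 5, 8}  B3 = {2, 3, 5, 8, 9}  B4 = {2, 3, 4, 5, 6}  B5 = {2, 3, 5, 7, 10}  B6 = {1, 2, 4, 5, 8}
Tree: B1–B2, B2–B3, B2–B4, B1–B5, B2–B6

Every bag has size at most 5, so the width is 5 − 1 = 4 and tw(G) ≤ 4. On the other hand G contains the 5-clique {1, 2, 4, 5, 8}. A clique must lie in a single bag of any decomposition, so no decomposition can have width below 4. Hence tw(G) = 4 exactly.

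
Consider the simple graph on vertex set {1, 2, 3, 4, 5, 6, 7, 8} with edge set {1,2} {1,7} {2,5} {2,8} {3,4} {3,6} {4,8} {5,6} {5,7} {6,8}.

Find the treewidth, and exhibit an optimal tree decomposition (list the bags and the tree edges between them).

The largest bag has 3 vertices, giving width 2; this decomposition certifies tw(G) ≤ 2. Since 1–7–5–2–1 is a cycle in G, G is not acyclic. Forests are exactly the graphs of treewidth ≤ 1, so tw(G) ≥ 2. Therefore the treewidth is 2.

Treewidth 2.
One optimal decomposition is:
Bags: B1 = {1, 2, 7}  B2 = {2, 5, 7}  B3 = {2, 5, 8}  B4 = {5, 6, 8}  B5 = {4, 6, 8}  B6 = {3, 4, 6}
Tree: B1–B2, B2–B3, B3–B4, B4–B5, B5–B6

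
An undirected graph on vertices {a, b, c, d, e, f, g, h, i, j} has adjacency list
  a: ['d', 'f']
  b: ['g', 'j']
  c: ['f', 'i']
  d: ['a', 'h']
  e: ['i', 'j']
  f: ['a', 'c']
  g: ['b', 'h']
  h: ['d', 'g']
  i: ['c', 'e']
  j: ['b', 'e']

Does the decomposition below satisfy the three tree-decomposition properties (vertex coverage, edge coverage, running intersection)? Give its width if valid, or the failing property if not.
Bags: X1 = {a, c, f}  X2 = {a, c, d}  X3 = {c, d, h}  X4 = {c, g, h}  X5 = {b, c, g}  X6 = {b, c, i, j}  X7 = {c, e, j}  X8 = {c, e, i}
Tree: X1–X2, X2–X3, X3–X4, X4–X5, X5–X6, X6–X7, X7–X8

A tree decomposition must satisfy three properties: every vertex lies in some bag; for every edge, both endpoints lie together in some bag; and for every vertex, the bags containing it form a connected subtree. Here bags containing vertex i are not connected in the tree, so the decomposition is invalid.

No — bags containing vertex i are not connected in the tree.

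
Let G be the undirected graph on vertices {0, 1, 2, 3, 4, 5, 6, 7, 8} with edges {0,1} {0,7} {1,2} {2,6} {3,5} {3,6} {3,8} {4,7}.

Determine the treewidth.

1

A width-1 tree decomposition is:
Bags: B1 = {2, 6}  B2 = {3, 6}  B3 = {3, 8}  B4 = {3, 5}  B5 = {1, 2}  B6 = {0, 1}  B7 = {0, 7}  B8 = {4, 7}
Tree: B1–B2, B2–B3, B2–B4, B1–B5, B5–B6, B6–B7, B7–B8
Each bag holds 2 vertices, so the decomposition has width 1, which upper-bounds the treewidth. G has an edge, so its treewidth is at least 1. Therefore the treewidth is 1.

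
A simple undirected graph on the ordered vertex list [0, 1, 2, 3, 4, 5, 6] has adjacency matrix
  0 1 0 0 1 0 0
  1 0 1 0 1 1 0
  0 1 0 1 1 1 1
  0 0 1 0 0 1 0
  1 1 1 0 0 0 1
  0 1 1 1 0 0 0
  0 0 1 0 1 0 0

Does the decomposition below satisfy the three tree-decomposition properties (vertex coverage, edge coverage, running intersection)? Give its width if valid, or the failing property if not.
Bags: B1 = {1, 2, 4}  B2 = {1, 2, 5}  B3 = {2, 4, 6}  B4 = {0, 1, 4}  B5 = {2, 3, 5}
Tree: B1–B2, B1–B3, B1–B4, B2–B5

Vertex coverage: the bags together contain {0, 1, 2, 3, 4, 5, 6}, the full vertex set. Edge coverage: each edge of G has both endpoints in at least one bag. Running intersection: for every vertex, the bags containing it form a connected subtree. All three properties hold, so this is a valid tree decomposition of width max|bag| − 1 = 2, and hence tw(G) ≤ 2.

Yes; width 2.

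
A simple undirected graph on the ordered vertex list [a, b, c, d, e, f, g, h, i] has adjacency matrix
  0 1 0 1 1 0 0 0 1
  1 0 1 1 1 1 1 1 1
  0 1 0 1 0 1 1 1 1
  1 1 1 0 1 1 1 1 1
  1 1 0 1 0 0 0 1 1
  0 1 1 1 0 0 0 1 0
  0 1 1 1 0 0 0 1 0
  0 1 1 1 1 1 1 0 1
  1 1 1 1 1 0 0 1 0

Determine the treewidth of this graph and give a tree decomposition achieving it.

Treewidth 4.
One such decomposition:
Bags: B1 = {b, c, d, h, i}  B2 = {b, d, e, h, i}  B3 = {a, b, d, e, i}  B4 = {b, c, d, f, h}  B5 = {b, c, d, g, h}
Tree: B1–B2, B2–B3, B1–B4, B4–B5

Every bag has size at most 5, so the width is 5 − 1 = 4 and tw(G) ≤ 4. Conversely, {b, d, e, h, i} is a clique of size 5, and the vertices of any clique must share a bag in every tree decomposition; so some bag has ≥ 5 vertices and tw(G) ≥ 4. The upper and lower bounds meet at 4, so that is the treewidth.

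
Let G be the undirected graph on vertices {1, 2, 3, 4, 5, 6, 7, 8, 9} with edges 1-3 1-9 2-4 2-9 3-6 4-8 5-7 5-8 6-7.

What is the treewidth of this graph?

A width-2 tree decomposition is:
Bags: B1 = {1, 3, 6}  B2 = {1, 6, 9}  B3 = {2, 6, 9}  B4 = {2, 4, 6}  B5 = {4, 6, 8}  B6 = {5, 6, 8}  B7 = {5, 6, 7}
Tree: B1–B2, B2–B3, B3–B4, B4–B5, B5–B6, B6–B7
The largest bag has 3 vertices, giving width 2; this decomposition certifies tw(G) ≤ 2. For the lower bound, G contains the cycle 6–3–1–9–2–4–8–5–7–6, so G is not a forest; only forests have treewidth ≤ 1, hence tw(G) ≥ 2. Hence tw(G) = 2 exactly.

2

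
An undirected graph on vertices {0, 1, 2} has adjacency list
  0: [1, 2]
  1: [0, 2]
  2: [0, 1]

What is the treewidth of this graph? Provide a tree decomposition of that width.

Treewidth 2.
Bags: B1 = {0, 1, 2}
Tree: (single bag)

A single bag containing all 3 vertices is trivially a valid decomposition of width 2. For the lower bound, the 3 vertices {0, 1, 2} are pairwise adjacent, and any tree decomposition puts a clique entirely inside one bag — forcing width ≥ 2. Hence tw(G) = 2 exactly.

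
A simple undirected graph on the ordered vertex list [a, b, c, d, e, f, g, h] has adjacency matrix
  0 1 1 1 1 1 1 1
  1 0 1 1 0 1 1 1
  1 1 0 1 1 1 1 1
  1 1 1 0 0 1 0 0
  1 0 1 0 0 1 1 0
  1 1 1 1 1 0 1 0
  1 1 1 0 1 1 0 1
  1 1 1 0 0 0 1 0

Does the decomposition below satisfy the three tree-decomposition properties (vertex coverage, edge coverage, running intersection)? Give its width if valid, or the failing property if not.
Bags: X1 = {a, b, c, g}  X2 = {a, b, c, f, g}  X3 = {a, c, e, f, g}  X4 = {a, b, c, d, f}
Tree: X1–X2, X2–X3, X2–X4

A tree decomposition must satisfy three properties: every vertex lies in some bag; for every edge, both endpoints lie together in some bag; and for every vertex, the bags containing it form a connected subtree. Here vertex h appears in no bag, so the decomposition is invalid.

No — vertex h appears in no bag.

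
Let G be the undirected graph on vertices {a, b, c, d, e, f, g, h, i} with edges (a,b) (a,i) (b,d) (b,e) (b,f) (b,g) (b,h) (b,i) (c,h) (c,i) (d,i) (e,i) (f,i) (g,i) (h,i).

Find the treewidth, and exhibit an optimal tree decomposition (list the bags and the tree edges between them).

Treewidth 2.
One optimal decomposition is:
Bags: B1 = {c, h, i}  B2 = {b, h, i}  B3 = {b, e, i}  B4 = {b, d, i}  B5 = {b, f, i}  B6 = {a, b, i}  B7 = {b, g, i}
Tree: B1–B2, B2–B3, B2–B4, B2–B5, B5–B6, B2–B7

Each bag holds 3 vertices, so the decomposition has width 2, which upper-bounds the treewidth. For the lower bound, the 3 vertices {c, h, i} are pairwise adjacent, and any tree decomposition puts a clique entirely inside one bag — forcing width ≥ 2. Hence tw(G) = 2 exactly.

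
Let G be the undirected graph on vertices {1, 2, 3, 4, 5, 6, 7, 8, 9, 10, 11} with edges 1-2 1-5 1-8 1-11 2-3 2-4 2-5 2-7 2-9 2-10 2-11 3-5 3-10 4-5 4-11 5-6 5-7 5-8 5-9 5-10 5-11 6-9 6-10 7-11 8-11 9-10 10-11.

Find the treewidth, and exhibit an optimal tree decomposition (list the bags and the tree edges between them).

Each bag holds 4 vertices, so the decomposition has width 3, which upper-bounds the treewidth. For the lower bound, the 4 vertices {1, 5, 8, 11} are pairwise adjacent, and any tree decomposition puts a clique entirely inside one bag — forcing width ≥ 3. Therefore the treewidth is 3.

Treewidth 3.
Bags: B1 = {2, 5, 7, 11}  B2 = {2, 4, 5, 11}  B3 = {1, 2, 5, 11}  B4 = {2, 5, 10, 11}  B5 = {2, 3, 5, 10}  B6 = {2, 5, 9, 10}  B7 = {1, 5, 8, 11}  B8 = {5, 6, 9, 10}
Tree: B1–B2, B2–B3, B1–B4, B4–B5, B4–B6, B3–B7, B6–B8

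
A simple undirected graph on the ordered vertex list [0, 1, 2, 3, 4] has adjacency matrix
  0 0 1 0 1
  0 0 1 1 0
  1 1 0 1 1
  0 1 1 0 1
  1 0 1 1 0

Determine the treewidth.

2

A width-2 tree decomposition is:
Bags: B1 = {0, 2, 4}  B2 = {2, 3, 4}  B3 = {1, 2, 3}
Tree: B1–B2, B2–B3
Each bag holds 3 vertices, so the decomposition has width 2, which upper-bounds the treewidth. On the other hand G contains the 3-clique {0, 2, 4}. A clique must lie in a single bag of any decomposition, so no decomposition can have width below 2. Combining the bounds, tw(G) = 2.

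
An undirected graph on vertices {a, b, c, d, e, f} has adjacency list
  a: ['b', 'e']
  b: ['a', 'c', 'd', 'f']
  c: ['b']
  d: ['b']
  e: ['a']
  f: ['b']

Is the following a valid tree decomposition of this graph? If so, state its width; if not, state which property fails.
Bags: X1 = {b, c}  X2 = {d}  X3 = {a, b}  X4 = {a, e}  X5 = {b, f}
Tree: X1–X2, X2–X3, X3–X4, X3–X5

A tree decomposition must satisfy three properties: every vertex lies in some bag; for every edge, both endpoints lie together in some bag; and for every vertex, the bags containing it form a connected subtree. Here edge (b,d) lies in no bag, so the decomposition is invalid.

No — edge (b,d) lies in no bag.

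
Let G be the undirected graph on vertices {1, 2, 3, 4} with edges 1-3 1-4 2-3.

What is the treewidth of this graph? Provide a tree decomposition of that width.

The largest bag has 2 vertices, giving width 1; this decomposition certifies tw(G) ≤ 1. G has an edge, so its treewidth is at least 1. The upper and lower bounds meet at 1, so that is the treewidth.

Treewidth 1.
Bags: B1 = {2, 3}  B2 = {1, 3}  B3 = {1, 4}
Tree: B1–B2, B2–B3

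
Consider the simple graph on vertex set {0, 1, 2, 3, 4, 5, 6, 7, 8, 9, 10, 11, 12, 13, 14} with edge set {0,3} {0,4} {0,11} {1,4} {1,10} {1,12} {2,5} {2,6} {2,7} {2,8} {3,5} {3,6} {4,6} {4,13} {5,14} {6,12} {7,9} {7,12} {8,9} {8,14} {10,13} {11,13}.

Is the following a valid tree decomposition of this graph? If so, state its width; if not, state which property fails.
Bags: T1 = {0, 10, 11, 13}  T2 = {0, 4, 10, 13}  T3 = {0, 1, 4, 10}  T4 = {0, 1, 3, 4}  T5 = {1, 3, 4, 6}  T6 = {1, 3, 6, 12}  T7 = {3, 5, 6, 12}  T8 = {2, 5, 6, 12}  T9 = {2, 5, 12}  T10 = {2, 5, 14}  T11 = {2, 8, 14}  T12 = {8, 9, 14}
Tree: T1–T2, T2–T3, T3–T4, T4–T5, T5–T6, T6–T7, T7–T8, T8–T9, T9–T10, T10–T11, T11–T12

No — vertex 7 appears in no bag.

A tree decomposition must satisfy three properties: every vertex lies in some bag; for every edge, both endpoints lie together in some bag; and for every vertex, the bags containing it form a connected subtree. Here vertex 7 appears in no bag, so the decomposition is invalid.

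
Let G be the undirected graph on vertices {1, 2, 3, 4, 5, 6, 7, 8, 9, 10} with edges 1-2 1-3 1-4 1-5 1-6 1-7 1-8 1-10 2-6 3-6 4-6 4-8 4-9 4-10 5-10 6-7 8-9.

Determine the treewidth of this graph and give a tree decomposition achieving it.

Treewidth 2.
One such decomposition:
Bags: B1 = {1, 6, 7}  B2 = {1, 4, 6}  B3 = {1, 2, 6}  B4 = {1, 4, 8}  B5 = {1, 3, 6}  B6 = {1, 4, 10}  B7 = {4, 8, 9}  B8 = {1, 5, 10}
Tree: B1–B2, B2–B3, B2–B4, B2–B5, B2–B6, B4–B7, B6–B8

Each bag holds 3 vertices, so the decomposition has width 2, which upper-bounds the treewidth. Conversely, {1, 4, 8} is a clique of size 3, and the vertices of any clique must share a bag in every tree decomposition; so some bag has ≥ 3 vertices and tw(G) ≥ 2. Combining the bounds, tw(G) = 2.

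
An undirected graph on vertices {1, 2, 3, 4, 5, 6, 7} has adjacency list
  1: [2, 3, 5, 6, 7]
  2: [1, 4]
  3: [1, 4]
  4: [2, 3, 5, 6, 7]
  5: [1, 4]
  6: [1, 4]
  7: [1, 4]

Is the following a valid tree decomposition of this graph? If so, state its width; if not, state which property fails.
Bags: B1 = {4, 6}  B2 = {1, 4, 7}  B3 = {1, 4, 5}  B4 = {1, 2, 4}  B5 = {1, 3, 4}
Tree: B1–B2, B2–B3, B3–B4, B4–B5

A tree decomposition must satisfy three properties: every vertex lies in some bag; for every edge, both endpoints lie together in some bag; and for every vertex, the bags containing it form a connected subtree. Here edge (1,6) lies in no bag, so the decomposition is invalid.

No — edge (1,6) lies in no bag.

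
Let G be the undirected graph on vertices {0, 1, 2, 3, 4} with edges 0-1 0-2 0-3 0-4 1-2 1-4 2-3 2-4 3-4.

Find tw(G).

A width-3 tree decomposition is:
Bags: B1 = {0, 2, 3, 4}  B2 = {0, 1, 2, 4}
Tree: B1–B2
Each bag holds 4 vertices, so the decomposition has width 3, which upper-bounds the treewidth. For the lower bound, the 4 vertices {0, 1, 2, 4} are pairwise adjacent, and any tree decomposition puts a clique entirely inside one bag — forcing width ≥ 3. The upper and lower bounds meet at 3, so that is the treewidth.

3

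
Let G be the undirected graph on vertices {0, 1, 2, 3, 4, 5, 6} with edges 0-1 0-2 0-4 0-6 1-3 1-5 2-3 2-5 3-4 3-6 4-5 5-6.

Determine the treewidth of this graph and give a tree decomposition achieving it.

Every bag has size at most 4, so the width is 4 − 1 = 3 and tw(G) ≤ 3. For the lower bound: the 4 vertex sets {0,4}, {2,3}, {5}, {6} are disjoint, each induces a connected subgraph, and every pair is joined by at least one edge of G. Contracting each set to a single vertex therefore yields K_{4} as a minor, and since treewidth is minor-monotone, tw(G) ≥ tw(K_{4}) = 3. Hence tw(G) = 3 exactly.

Treewidth 3.
One such decomposition:
Bags: B1 = {0, 3, 4, 5}  B2 = {0, 2, 3, 5}  B3 = {0, 3, 5, 6}  B4 = {0, 1, 3, 5}
Tree: B1–B2, B2–B3, B3–B4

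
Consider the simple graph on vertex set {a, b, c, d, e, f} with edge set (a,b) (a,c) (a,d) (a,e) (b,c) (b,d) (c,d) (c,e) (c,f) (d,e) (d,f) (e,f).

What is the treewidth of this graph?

A width-3 tree decomposition is:
Bags: B1 = {a, c, d, e}  B2 = {c, d, e, f}  B3 = {a, b, c, d}
Tree: B1–B2, B1–B3
Every bag has size at most 4, so the width is 4 − 1 = 3 and tw(G) ≤ 3. Conversely, {c, d, e, f} is a clique of size 4, and the vertices of any clique must share a bag in every tree decomposition; so some bag has ≥ 4 vertices and tw(G) ≥ 3. Combining the bounds, tw(G) = 3.

3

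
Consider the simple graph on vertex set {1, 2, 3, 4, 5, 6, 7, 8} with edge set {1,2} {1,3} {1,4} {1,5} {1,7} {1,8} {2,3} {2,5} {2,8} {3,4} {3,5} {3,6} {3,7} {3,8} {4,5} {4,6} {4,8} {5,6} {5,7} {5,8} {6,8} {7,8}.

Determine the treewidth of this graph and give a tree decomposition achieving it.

The largest bag has 5 vertices, giving width 4; this decomposition certifies tw(G) ≤ 4. Conversely, {1, 2, 3, 5, 8} is a clique of size 5, and the vertices of any clique must share a bag in every tree decomposition; so some bag has ≥ 5 vertices and tw(G) ≥ 4. Hence tw(G) = 4 exactly.

Treewidth 4.
Bags: B1 = {1, 3, 4, 5, 8}  B2 = {1, 2, 3, 5, 8}  B3 = {3, 4, 5, 6, 8}  B4 = {1, 3, 5, 7, 8}
Tree: B1–B2, B1–B3, B1–B4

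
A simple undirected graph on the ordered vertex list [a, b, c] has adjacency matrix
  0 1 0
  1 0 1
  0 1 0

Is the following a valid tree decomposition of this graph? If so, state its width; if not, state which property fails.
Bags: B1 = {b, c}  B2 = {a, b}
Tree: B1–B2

Yes; width 1.

Vertex coverage: the bags together contain {a, b, c}, the full vertex set. Edge coverage: each edge of G has both endpoints in at least one bag. Running intersection: for every vertex, the bags containing it form a connected subtree. All three properties hold, so this is a valid tree decomposition of width max|bag| − 1 = 1, and hence tw(G) ≤ 1.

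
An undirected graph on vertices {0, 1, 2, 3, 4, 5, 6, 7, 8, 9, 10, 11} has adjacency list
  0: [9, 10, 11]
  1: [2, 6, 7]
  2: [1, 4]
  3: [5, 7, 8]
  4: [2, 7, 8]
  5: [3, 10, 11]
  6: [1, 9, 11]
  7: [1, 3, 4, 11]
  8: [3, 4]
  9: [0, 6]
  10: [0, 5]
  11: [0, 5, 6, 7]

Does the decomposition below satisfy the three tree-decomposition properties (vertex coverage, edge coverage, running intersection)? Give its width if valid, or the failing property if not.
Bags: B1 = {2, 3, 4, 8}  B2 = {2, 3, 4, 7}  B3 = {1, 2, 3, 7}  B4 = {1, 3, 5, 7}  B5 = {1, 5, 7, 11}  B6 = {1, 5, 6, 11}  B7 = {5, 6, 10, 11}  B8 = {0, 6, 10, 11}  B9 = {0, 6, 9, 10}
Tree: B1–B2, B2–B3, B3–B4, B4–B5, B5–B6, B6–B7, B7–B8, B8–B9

Yes; width 3.

Every vertex of G appears in some bag (union = {0, 1, 2, 3, 4, 5, 6, 7, 8, 9, 10, 11}); every edge is covered by a bag; and for each vertex v the set of bags containing v is connected in the bag tree. The decomposition is therefore valid. The largest bag has 4 vertices, so the width is 3.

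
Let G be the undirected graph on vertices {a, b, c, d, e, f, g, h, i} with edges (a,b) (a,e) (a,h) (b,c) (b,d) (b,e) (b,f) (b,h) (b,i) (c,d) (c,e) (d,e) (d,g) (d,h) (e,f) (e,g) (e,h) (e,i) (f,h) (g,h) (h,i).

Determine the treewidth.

3

A width-3 tree decomposition is:
Bags: B1 = {d, e, g, h}  B2 = {b, d, e, h}  B3 = {b, e, f, h}  B4 = {a, b, e, h}  B5 = {b, c, d, e}  B6 = {b, e, h, i}
Tree: B1–B2, B2–B3, B2–B4, B2–B5, B4–B6
Each bag holds 4 vertices, so the decomposition has width 3, which upper-bounds the treewidth. For the lower bound, the 4 vertices {d, e, g, h} are pairwise adjacent, and any tree decomposition puts a clique entirely inside one bag — forcing width ≥ 3. Combining the bounds, tw(G) = 3.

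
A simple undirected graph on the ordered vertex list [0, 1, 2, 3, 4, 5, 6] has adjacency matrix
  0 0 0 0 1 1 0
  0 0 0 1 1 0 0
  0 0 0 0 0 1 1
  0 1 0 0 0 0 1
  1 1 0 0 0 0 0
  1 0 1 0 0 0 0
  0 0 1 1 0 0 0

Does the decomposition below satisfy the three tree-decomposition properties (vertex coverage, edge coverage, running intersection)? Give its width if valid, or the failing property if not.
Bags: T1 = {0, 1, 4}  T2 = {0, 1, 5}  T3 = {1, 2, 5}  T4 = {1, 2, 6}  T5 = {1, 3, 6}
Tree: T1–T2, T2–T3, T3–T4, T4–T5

Checking the three conditions: (i) the bags cover all of {0, 1, 2, 3, 4, 5, 6}; (ii) for each edge, some bag contains both endpoints; (iii) the bags containing any fixed vertex form a subtree. All hold, so the decomposition is valid with width 3 − 1 = 2.

Yes; width 2.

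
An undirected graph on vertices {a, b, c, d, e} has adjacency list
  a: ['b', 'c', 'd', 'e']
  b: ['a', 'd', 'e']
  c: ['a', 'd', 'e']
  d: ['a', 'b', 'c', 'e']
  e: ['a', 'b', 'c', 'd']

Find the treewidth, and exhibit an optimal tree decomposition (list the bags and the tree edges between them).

Treewidth 3.
One optimal decomposition is:
Bags: B1 = {a, b, d, e}  B2 = {a, c, d, e}
Tree: B1–B2

The largest bag has 4 vertices, giving width 3; this decomposition certifies tw(G) ≤ 3. Conversely, {a, c, d, e} is a clique of size 4, and the vertices of any clique must share a bag in every tree decomposition; so some bag has ≥ 4 vertices and tw(G) ≥ 3. Therefore the treewidth is 3.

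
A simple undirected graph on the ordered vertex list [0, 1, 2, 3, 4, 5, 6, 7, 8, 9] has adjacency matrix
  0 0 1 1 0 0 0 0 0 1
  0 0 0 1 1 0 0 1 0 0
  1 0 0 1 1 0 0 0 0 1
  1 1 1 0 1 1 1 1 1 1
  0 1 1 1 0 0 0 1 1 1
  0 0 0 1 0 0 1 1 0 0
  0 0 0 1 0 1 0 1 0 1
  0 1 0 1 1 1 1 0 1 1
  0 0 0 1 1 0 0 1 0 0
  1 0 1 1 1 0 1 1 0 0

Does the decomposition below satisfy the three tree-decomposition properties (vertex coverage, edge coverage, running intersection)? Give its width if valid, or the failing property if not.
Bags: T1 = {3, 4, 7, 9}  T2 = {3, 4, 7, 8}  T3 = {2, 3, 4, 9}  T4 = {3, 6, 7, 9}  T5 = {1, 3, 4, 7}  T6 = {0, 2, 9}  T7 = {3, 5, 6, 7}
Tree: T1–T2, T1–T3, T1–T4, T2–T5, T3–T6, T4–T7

No — edge (3,0) lies in no bag.

A tree decomposition must satisfy three properties: every vertex lies in some bag; for every edge, both endpoints lie together in some bag; and for every vertex, the bags containing it form a connected subtree. Here edge (3,0) lies in no bag, so the decomposition is invalid.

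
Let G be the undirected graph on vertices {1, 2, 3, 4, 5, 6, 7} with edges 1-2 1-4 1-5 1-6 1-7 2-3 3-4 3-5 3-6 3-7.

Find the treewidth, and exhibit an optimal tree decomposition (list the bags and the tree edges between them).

Each bag holds 3 vertices, so the decomposition has width 2, which upper-bounds the treewidth. The edges 1–5–3–6–1 form a cycle, so G is not a tree and its treewidth is at least 2. The upper and lower bounds meet at 2, so that is the treewidth.

Treewidth 2.
One optimal decomposition is:
Bags: B1 = {1, 3, 5}  B2 = {1, 3, 6}  B3 = {1, 2, 3}  B4 = {1, 3, 7}  B5 = {1, 3, 4}
Tree: B1–B2, B2–B3, B3–B4, B4–B5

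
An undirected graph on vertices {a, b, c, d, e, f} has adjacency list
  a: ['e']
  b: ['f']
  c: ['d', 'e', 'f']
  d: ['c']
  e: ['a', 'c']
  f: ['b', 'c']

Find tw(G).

A width-1 tree decomposition is:
Bags: B1 = {b, f}  B2 = {c, f}  B3 = {c, e}  B4 = {c, d}  B5 = {a, e}
Tree: B1–B2, B2–B3, B3–B4, B3–B5
The largest bag has 2 vertices, giving width 1; this decomposition certifies tw(G) ≤ 1. Since G has at least one edge (e.g. f–b), it is not an edgeless graph, so tw(G) ≥ 1. Combining the bounds, tw(G) = 1.

1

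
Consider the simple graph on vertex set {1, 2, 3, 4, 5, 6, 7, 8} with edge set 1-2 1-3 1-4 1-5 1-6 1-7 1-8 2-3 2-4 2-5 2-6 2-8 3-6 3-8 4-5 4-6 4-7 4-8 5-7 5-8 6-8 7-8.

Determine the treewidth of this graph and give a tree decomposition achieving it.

Treewidth 4.
Bags: B1 = {1, 2, 4, 6, 8}  B2 = {1, 2, 4, 5, 8}  B3 = {1, 2, 3, 6, 8}  B4 = {1, 4, 5, 7, 8}
Tree: B1–B2, B1–B3, B2–B4

The largest bag has 5 vertices, giving width 4; this decomposition certifies tw(G) ≤ 4. Conversely, {1, 2, 3, 6, 8} is a clique of size 5, and the vertices of any clique must share a bag in every tree decomposition; so some bag has ≥ 5 vertices and tw(G) ≥ 4. Therefore the treewidth is 4.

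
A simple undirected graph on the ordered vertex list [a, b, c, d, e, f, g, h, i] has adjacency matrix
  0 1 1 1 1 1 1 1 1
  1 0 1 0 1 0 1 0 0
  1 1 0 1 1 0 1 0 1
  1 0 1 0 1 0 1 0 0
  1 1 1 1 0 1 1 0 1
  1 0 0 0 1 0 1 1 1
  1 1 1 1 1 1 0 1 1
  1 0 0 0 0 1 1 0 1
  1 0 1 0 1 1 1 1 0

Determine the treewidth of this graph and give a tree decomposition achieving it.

The largest bag has 5 vertices, giving width 4; this decomposition certifies tw(G) ≤ 4. For the lower bound, the 5 vertices {a, c, d, e, g} are pairwise adjacent, and any tree decomposition puts a clique entirely inside one bag — forcing width ≥ 4. Hence tw(G) = 4 exactly.

Treewidth 4.
Bags: B1 = {a, c, e, g, i}  B2 = {a, b, c, e, g}  B3 = {a, c, d, e, g}  B4 = {a, e, f, g, i}  B5 = {a, f, g, h, i}
Tree: B1–B2, B2–B3, B1–B4, B4–B5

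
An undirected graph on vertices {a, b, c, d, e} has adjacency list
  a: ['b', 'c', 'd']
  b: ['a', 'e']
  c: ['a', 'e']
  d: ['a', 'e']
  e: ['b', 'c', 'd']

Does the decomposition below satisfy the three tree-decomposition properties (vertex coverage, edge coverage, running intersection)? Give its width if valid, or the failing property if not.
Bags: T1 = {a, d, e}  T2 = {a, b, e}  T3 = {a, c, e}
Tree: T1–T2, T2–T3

Every vertex of G appears in some bag (union = {a, b, c, d, e}); every edge is covered by a bag; and for each vertex v the set of bags containing v is connected in the bag tree. The decomposition is therefore valid. The largest bag has 3 vertices, so the width is 2.

Yes; width 2.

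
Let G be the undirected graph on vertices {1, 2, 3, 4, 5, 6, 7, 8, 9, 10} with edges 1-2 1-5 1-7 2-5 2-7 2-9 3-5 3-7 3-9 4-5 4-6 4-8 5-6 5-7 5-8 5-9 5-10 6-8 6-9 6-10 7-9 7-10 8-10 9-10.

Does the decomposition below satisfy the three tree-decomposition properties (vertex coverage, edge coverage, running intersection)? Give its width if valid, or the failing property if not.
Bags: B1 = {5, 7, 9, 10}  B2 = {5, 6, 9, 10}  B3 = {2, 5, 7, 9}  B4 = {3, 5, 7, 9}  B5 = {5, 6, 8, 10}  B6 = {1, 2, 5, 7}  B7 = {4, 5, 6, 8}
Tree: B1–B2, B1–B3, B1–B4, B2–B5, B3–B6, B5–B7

Vertex coverage: the bags together contain {1, 2, 3, 4, 5, 6, 7, 8, 9, 10}, the full vertex set. Edge coverage: each edge of G has both endpoints in at least one bag. Running intersection: for every vertex, the bags containing it form a connected subtree. All three properties hold, so this is a valid tree decomposition of width max|bag| − 1 = 3, and hence tw(G) ≤ 3.

Yes; width 3.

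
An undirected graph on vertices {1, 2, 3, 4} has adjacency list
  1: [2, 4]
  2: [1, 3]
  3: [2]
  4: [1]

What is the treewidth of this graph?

1

A width-1 tree decomposition is:
Bags: B1 = {2, 3}  B2 = {1, 2}  B3 = {1, 4}
Tree: B1–B2, B2–B3
The largest bag has 2 vertices, giving width 1; this decomposition certifies tw(G) ≤ 1. Since G has at least one edge (e.g. 3–2), it is not an edgeless graph, so tw(G) ≥ 1. Therefore the treewidth is 1.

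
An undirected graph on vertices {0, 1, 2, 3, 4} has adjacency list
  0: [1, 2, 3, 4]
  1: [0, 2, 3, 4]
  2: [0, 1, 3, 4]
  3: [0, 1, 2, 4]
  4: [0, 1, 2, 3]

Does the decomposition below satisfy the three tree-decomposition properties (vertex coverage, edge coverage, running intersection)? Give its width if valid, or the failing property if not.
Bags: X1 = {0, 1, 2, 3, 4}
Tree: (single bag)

Yes; width 4.

Vertex coverage: the bags together contain {0, 1, 2, 3, 4}, the full vertex set. Edge coverage: each edge of G has both endpoints in at least one bag. Running intersection: for every vertex, the bags containing it form a connected subtree. All three properties hold, so this is a valid tree decomposition of width max|bag| − 1 = 4, and hence tw(G) ≤ 4.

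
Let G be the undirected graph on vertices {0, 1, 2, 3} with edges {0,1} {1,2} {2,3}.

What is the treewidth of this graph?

A width-1 tree decomposition is:
Bags: B1 = {2, 3}  B2 = {1, 2}  B3 = {0, 1}
Tree: B1–B2, B2–B3
Every bag has size at most 2, so the width is 2 − 1 = 1 and tw(G) ≤ 1. Any graph with an edge has treewidth ≥ 1, and G has the edge 3–2. The upper and lower bounds meet at 1, so that is the treewidth.

1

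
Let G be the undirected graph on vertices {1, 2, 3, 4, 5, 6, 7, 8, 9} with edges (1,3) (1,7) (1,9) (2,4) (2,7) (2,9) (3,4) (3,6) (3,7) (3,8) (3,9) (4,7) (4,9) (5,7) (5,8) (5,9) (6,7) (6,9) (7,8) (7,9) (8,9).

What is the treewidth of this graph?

A width-3 tree decomposition is:
Bags: B1 = {1, 3, 7, 9}  B2 = {3, 4, 7, 9}  B3 = {3, 6, 7, 9}  B4 = {3, 7, 8, 9}  B5 = {2, 4, 7, 9}  B6 = {5, 7, 8, 9}
Tree: B1–B2, B1–B3, B3–B4, B2–B5, B4–B6
Every bag has size at most 4, so the width is 4 − 1 = 3 and tw(G) ≤ 3. Conversely, {2, 4, 7, 9} is a clique of size 4, and the vertices of any clique must share a bag in every tree decomposition; so some bag has ≥ 4 vertices and tw(G) ≥ 3. Hence tw(G) = 3 exactly.

3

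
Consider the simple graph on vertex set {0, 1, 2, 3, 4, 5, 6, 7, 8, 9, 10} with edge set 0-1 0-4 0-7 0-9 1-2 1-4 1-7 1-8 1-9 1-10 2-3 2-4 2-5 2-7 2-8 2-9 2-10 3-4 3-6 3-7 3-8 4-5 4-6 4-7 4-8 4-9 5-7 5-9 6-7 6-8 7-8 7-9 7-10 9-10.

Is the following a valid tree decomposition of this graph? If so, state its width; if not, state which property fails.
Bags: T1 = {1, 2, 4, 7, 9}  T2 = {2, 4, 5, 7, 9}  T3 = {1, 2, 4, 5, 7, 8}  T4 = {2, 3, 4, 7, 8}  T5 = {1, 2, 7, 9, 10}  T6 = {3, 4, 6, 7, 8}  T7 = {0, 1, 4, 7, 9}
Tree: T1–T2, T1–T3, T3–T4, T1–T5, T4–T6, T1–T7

No — bags containing vertex 5 are not connected in the tree.

A tree decomposition must satisfy three properties: every vertex lies in some bag; for every edge, both endpoints lie together in some bag; and for every vertex, the bags containing it form a connected subtree. Here bags containing vertex 5 are not connected in the tree, so the decomposition is invalid.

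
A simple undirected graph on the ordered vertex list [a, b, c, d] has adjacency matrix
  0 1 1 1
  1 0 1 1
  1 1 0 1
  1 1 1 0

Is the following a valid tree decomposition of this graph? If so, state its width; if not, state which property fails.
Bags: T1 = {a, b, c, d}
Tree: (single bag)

Yes; width 3.

Every vertex of G appears in some bag (union = {a, b, c, d}); every edge is covered by a bag; and for each vertex v the set of bags containing v is connected in the bag tree. The decomposition is therefore valid. The largest bag has 4 vertices, so the width is 3.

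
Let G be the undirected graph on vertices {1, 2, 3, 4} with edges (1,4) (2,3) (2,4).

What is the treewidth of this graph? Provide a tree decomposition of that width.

Treewidth 1.
One optimal decomposition is:
Bags: B1 = {2, 3}  B2 = {2, 4}  B3 = {1, 4}
Tree: B1–B2, B2–B3

Every bag has size at most 2, so the width is 2 − 1 = 1 and tw(G) ≤ 1. G has an edge, so its treewidth is at least 1. The upper and lower bounds meet at 1, so that is the treewidth.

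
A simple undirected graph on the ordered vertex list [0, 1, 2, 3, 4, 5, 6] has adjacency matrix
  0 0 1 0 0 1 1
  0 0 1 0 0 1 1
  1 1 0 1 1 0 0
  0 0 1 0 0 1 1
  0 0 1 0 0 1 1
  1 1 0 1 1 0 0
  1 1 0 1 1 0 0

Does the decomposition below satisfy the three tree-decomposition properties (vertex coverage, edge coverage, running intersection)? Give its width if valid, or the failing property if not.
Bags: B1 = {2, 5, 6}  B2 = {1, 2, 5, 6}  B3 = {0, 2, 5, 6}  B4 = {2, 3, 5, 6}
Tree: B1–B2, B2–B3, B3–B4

No — vertex 4 appears in no bag.

A tree decomposition must satisfy three properties: every vertex lies in some bag; for every edge, both endpoints lie together in some bag; and for every vertex, the bags containing it form a connected subtree. Here vertex 4 appears in no bag, so the decomposition is invalid.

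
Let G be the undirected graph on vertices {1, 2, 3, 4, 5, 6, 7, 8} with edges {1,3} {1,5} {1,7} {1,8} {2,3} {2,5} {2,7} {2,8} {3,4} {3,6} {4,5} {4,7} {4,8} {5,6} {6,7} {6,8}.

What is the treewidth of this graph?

A width-4 tree decomposition is:
Bags: B1 = {1, 2, 4, 6, 8}  B2 = {1, 2, 3, 4, 6}  B3 = {1, 2, 4, 6, 7}  B4 = {1, 2, 4, 5, 6}
Tree: B1–B2, B2–B3, B3–B4
Each bag holds 5 vertices, so the decomposition has width 4, which upper-bounds the treewidth. For the lower bound: the 5 vertex sets {1,8}, {3,6}, {2,7}, {4}, {5} are disjoint, each induces a connected subgraph, and every pair is joined by at least one edge of G. Contracting each set to a single vertex therefore yields K_{5} as a minor, and since treewidth is minor-monotone, tw(G) ≥ tw(K_{5}) = 4. The upper and lower bounds meet at 4, so that is the treewidth.

4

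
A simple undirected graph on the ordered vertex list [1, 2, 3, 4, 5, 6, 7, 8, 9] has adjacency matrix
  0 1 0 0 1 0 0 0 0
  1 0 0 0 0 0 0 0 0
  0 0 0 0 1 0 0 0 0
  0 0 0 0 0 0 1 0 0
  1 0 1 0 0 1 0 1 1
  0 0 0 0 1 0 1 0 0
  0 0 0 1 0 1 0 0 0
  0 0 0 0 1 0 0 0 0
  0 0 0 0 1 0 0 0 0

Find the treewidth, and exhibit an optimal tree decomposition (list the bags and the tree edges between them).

Each bag holds 2 vertices, so the decomposition has width 1, which upper-bounds the treewidth. Since G has at least one edge (e.g. 6–5), it is not an edgeless graph, so tw(G) ≥ 1. Therefore the treewidth is 1.

Treewidth 1.
Bags: B1 = {5, 6}  B2 = {6, 7}  B3 = {1, 5}  B4 = {4, 7}  B5 = {1, 2}  B6 = {5, 8}  B7 = {5, 9}  B8 = {3, 5}
Tree: B1–B2, B1–B3, B2–B4, B3–B5, B3–B6, B3–B7, B7–B8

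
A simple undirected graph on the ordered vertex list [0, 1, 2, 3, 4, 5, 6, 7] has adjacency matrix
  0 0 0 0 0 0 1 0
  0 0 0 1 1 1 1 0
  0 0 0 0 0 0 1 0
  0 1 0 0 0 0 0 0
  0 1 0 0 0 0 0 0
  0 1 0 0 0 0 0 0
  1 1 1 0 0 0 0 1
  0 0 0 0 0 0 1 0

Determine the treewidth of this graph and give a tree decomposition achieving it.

Each bag holds 2 vertices, so the decomposition has width 1, which upper-bounds the treewidth. Since G has at least one edge (e.g. 1–4), it is not an edgeless graph, so tw(G) ≥ 1. The upper and lower bounds meet at 1, so that is the treewidth.

Treewidth 1.
One such decomposition:
Bags: B1 = {1, 4}  B2 = {1, 6}  B3 = {2, 6}  B4 = {1, 3}  B5 = {1, 5}  B6 = {6, 7}  B7 = {0, 6}
Tree: B1–B2, B2–B3, B1–B4, B2–B5, B3–B6, B3–B7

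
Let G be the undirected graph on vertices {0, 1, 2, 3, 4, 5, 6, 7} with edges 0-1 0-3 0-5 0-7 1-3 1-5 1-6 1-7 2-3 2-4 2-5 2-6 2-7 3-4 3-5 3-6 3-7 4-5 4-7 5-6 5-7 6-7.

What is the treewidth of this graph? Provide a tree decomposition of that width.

Treewidth 4.
One optimal decomposition is:
Bags: B1 = {2, 3, 5, 6, 7}  B2 = {2, 3, 4, 5, 7}  B3 = {1, 3, 5, 6, 7}  B4 = {0, 1, 3, 5, 7}
Tree: B1–B2, B1–B3, B3–B4

Every bag has size at most 5, so the width is 5 − 1 = 4 and tw(G) ≤ 4. Conversely, {0, 1, 3, 5, 7} is a clique of size 5, and the vertices of any clique must share a bag in every tree decomposition; so some bag has ≥ 5 vertices and tw(G) ≥ 4. Therefore the treewidth is 4.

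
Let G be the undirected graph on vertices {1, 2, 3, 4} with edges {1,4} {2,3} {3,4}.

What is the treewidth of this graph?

A width-1 tree decomposition is:
Bags: B1 = {2, 3}  B2 = {3, 4}  B3 = {1, 4}
Tree: B1–B2, B2–B3
Each bag holds 2 vertices, so the decomposition has width 1, which upper-bounds the treewidth. Since G has at least one edge (e.g. 2–3), it is not an edgeless graph, so tw(G) ≥ 1. Hence tw(G) = 1 exactly.

1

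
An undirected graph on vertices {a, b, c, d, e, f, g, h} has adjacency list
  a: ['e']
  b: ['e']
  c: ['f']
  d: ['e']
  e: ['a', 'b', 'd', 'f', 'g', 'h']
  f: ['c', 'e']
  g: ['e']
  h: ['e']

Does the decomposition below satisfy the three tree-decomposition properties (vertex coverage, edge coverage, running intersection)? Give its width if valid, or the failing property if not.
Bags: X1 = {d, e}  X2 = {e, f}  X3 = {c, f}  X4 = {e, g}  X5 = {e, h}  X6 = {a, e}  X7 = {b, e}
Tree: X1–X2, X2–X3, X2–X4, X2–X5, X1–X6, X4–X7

Every vertex of G appears in some bag (union = {a, b, c, d, e, f, g, h}); every edge is covered by a bag; and for each vertex v the set of bags containing v is connected in the bag tree. The decomposition is therefore valid. The largest bag has 2 vertices, so the width is 1.

Yes; width 1.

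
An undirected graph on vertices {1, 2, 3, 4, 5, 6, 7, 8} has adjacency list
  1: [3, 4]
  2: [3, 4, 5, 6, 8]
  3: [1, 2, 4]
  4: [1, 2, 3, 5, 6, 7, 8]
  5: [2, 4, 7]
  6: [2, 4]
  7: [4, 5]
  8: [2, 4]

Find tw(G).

2

A width-2 tree decomposition is:
Bags: B1 = {2, 4, 5}  B2 = {4, 5, 7}  B3 = {2, 4, 6}  B4 = {2, 4, 8}  B5 = {2, 3, 4}  B6 = {1, 3, 4}
Tree: B1–B2, B1–B3, B1–B4, B1–B5, B5–B6
The largest bag has 3 vertices, giving width 2; this decomposition certifies tw(G) ≤ 2. For the lower bound, the 3 vertices {1, 3, 4} are pairwise adjacent, and any tree decomposition puts a clique entirely inside one bag — forcing width ≥ 2. Combining the bounds, tw(G) = 2.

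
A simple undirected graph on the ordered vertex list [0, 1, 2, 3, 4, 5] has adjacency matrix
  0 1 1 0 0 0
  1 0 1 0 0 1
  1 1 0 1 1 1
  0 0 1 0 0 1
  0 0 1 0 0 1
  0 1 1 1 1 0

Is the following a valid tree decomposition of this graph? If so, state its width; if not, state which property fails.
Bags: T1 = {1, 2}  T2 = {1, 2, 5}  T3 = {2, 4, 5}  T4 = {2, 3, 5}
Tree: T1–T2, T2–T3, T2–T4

No — vertex 0 appears in no bag.

A tree decomposition must satisfy three properties: every vertex lies in some bag; for every edge, both endpoints lie together in some bag; and for every vertex, the bags containing it form a connected subtree. Here vertex 0 appears in no bag, so the decomposition is invalid.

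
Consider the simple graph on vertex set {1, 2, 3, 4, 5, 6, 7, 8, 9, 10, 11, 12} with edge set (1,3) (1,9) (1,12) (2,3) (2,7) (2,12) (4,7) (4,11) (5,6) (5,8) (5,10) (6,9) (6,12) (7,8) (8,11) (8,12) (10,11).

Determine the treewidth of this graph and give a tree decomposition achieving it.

Each bag holds 4 vertices, so the decomposition has width 3, which upper-bounds the treewidth. For the lower bound: the 4 vertex sets {4,10,11}, {5}, {8}, {2,6,7,12} are disjoint, each induces a connected subgraph, and every pair is joined by at least one edge of G. Contracting each set to a single vertex therefore yields K_{4} as a minor, and since treewidth is minor-monotone, tw(G) ≥ tw(K_{4}) = 3. Therefore the treewidth is 3.

Treewidth 3.
One such decomposition:
Bags: B1 = {4, 5, 10, 11}  B2 = {4, 5, 8, 11}  B3 = {4, 5, 7, 8}  B4 = {5, 6, 7, 8}  B5 = {6, 7, 8, 12}  B6 = {2, 6, 7, 12}  B7 = {2, 6, 9, 12}  B8 = {1, 2, 9, 12}  B9 = {1, 2, 3, 9}
Tree: B1–B2, B2–B3, B3–B4, B4–B5, B5–B6, B6–B7, B7–B8, B8–B9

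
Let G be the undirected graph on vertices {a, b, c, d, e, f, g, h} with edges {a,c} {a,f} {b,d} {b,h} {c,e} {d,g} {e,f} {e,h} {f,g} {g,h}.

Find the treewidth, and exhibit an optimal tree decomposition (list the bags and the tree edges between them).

Each bag holds 3 vertices, so the decomposition has width 2, which upper-bounds the treewidth. The edges b–d–g–h–b form a cycle, so G is not a tree and its treewidth is at least 2. Hence tw(G) = 2 exactly.

Treewidth 2.
One optimal decomposition is:
Bags: B1 = {b, d, h}  B2 = {d, g, h}  B3 = {e, g, h}  B4 = {e, f, g}  B5 = {c, e, f}  B6 = {a, c, f}
Tree: B1–B2, B2–B3, B3–B4, B4–B5, B5–B6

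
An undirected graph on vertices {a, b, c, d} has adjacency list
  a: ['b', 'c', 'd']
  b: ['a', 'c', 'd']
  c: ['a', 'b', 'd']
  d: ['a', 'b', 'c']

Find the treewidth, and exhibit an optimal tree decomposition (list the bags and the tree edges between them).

Treewidth 3.
One optimal decomposition is:
Bags: B1 = {a, b, c, d}
Tree: (single bag)

With just one bag of size 4, the width is 4 − 1 = 3, so tw(G) ≤ 3. For the lower bound, the 4 vertices {a, b, c, d} are pairwise adjacent, and any tree decomposition puts a clique entirely inside one bag — forcing width ≥ 3. The upper and lower bounds meet at 3, so that is the treewidth.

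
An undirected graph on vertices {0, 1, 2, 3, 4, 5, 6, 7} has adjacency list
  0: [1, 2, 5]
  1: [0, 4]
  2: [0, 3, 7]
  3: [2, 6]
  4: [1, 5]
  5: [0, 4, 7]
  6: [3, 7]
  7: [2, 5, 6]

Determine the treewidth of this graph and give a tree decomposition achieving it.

Every bag has size at most 3, so the width is 3 − 1 = 2 and tw(G) ≤ 2. For the lower bound, G contains the cycle 6–3–2–7–6, so G is not a forest; only forests have treewidth ≤ 1, hence tw(G) ≥ 2. The upper and lower bounds meet at 2, so that is the treewidth.

Treewidth 2.
One such decomposition:
Bags: B1 = {3, 6, 7}  B2 = {2, 3, 7}  B3 = {2, 5, 7}  B4 = {0, 2, 5}  B5 = {0, 4, 5}  B6 = {0, 1, 4}
Tree: B1–B2, B2–B3, B3–B4, B4–B5, B5–B6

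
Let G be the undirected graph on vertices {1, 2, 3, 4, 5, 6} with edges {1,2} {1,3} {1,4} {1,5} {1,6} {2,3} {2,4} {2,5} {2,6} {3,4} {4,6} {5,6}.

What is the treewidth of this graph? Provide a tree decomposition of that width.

Treewidth 3.
One such decomposition:
Bags: B1 = {1, 2, 5, 6}  B2 = {1, 2, 4, 6}  B3 = {1, 2, 3, 4}
Tree: B1–B2, B2–B3

Each bag holds 4 vertices, so the decomposition has width 3, which upper-bounds the treewidth. For the lower bound, the 4 vertices {1, 2, 3, 4} are pairwise adjacent, and any tree decomposition puts a clique entirely inside one bag — forcing width ≥ 3. Combining the bounds, tw(G) = 3.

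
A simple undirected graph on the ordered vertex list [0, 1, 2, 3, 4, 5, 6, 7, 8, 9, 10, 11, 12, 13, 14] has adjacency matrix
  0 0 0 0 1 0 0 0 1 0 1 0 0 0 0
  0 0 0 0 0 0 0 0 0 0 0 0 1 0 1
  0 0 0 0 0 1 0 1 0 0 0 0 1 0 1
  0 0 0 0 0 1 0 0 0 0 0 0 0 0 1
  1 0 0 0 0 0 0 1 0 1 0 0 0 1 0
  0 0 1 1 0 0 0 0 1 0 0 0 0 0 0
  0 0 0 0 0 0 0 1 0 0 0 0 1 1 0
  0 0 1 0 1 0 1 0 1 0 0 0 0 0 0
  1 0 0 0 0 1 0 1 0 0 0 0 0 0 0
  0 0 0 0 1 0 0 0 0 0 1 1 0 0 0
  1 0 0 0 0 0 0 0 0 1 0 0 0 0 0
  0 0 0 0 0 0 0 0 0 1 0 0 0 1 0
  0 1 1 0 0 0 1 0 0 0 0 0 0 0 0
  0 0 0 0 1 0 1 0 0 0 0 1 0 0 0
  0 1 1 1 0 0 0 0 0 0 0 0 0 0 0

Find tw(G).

A width-3 tree decomposition is:
Bags: B1 = {0, 9, 10, 11}  B2 = {0, 4, 9, 11}  B3 = {0, 4, 11, 13}  B4 = {0, 4, 8, 13}  B5 = {4, 7, 8, 13}  B6 = {6, 7, 8, 13}  B7 = {5, 6, 7, 8}  B8 = {2, 5, 6, 7}  B9 = {2, 5, 6, 12}  B10 = {2, 3, 5, 12}  B11 = {2, 3, 12, 14}  B12 = {1, 3, 12, 14}
Tree: B1–B2, B2–B3, B3–B4, B4–B5, B5–B6, B6–B7, B7–B8, B8–B9, B9–B10, B10–B11, B11–B12
Every bag has size at most 4, so the width is 4 − 1 = 3 and tw(G) ≤ 3. For the lower bound: the 4 vertex sets {9,10,11}, {0}, {4}, {6,7,8,13} are disjoint, each induces a connected subgraph, and every pair is joined by at least one edge of G. Contracting each set to a single vertex therefore yields K_{4} as a minor, and since treewidth is minor-monotone, tw(G) ≥ tw(K_{4}) = 3. The upper and lower bounds meet at 3, so that is the treewidth.

3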